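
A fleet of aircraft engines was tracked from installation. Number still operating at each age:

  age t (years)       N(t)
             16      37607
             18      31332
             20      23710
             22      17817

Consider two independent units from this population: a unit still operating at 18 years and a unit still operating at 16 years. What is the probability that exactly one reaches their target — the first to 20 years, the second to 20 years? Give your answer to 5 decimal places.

p₁ = N(20)/N(18) = 23710/31332 = 0.756734; p₂ = N(20)/N(16) = 23710/37607 = 0.630468.
P(exactly one) = p₁(1−p₂) + (1−p₁)p₂ = 0.279637 + 0.153371 = 0.433009.

0.43301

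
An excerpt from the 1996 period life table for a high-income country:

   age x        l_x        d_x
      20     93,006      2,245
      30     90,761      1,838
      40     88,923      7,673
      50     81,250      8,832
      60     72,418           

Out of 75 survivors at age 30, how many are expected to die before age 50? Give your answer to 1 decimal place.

The relevant probability is 1 − 81,250/90,761 = 0.104792.
Expected number = 75 × 0.104792 = 7.9.

7.9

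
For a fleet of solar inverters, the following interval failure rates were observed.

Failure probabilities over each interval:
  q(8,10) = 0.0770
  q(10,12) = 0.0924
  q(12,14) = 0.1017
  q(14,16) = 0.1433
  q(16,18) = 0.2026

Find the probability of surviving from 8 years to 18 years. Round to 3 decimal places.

Chaining the interval survival probabilities: (1 − 0.0770) × (1 − 0.0924) × (1 − 0.1017) × (1 − 0.1433) × (1 − 0.2026).
= 0.9230 × 0.9076 × 0.8983 × 0.8567 × 0.7974 = 0.514070.

0.514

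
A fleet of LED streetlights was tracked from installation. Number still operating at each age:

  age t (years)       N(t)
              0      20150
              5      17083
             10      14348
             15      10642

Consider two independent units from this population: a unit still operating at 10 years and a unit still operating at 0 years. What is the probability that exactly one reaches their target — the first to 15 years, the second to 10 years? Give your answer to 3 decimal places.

0.397

p₁ = N(15)/N(10) = 10642/14348 = 0.741706; p₂ = N(10)/N(0) = 14348/20150 = 0.712060.
P(exactly one) = p₁(1−p₂) + (1−p₁)p₂ = 0.213567 + 0.183921 = 0.397488.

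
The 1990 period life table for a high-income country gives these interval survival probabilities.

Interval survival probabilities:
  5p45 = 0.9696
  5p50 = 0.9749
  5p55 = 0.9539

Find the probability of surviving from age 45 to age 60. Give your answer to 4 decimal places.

The overall survival probability is 0.9696 × 0.9749 × 0.9539.
= 0.901686.

0.9017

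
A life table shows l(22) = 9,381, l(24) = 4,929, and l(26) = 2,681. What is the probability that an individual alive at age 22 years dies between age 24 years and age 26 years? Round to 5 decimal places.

This is the probability of reaching 24 but not 26, conditional on being alive at 22: (l(24) − l(26)) / l(22).
= (4,929 − 2,681) / 9,381 = 2,248 / 9,381 = 0.239633.

0.23963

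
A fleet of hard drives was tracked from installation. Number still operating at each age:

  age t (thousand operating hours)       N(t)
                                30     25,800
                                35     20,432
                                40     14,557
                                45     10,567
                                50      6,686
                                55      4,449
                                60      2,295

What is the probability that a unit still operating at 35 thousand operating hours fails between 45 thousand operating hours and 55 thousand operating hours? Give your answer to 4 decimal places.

This is the probability of reaching 45 but not 55, conditional on being operational at 35: (N(45) − N(55)) / N(35).
= (10,567 − 4,449) / 20,432 = 6,118 / 20,432 = 0.299432.

0.2994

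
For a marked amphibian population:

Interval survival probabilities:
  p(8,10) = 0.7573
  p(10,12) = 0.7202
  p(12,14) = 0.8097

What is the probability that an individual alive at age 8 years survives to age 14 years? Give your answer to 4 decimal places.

0.4416

Chaining the interval survival probabilities: 0.7573 × 0.7202 × 0.8097.
= 0.441616.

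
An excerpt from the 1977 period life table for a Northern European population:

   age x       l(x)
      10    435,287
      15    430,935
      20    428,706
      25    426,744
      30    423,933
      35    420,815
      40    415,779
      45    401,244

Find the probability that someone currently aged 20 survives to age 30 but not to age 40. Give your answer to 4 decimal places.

0.0190

This is the probability of reaching 30 but not 40, conditional on being alive at 20: (l(30) − l(40)) / l(20).
= (423,933 − 415,779) / 428,706 = 8,154 / 428,706 = 0.019020.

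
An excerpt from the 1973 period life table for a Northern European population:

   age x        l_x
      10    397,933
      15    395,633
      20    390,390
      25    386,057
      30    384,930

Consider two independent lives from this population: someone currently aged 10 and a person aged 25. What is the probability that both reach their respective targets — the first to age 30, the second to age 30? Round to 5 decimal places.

p₁ = l_30/l_10 = 384,930/397,933 = 0.967324; p₂ = l_30/l_25 = 384,930/386,057 = 0.997081.
P(both) = p₁ × p₂ = 0.967324 × 0.997081 = 0.964500.

0.96450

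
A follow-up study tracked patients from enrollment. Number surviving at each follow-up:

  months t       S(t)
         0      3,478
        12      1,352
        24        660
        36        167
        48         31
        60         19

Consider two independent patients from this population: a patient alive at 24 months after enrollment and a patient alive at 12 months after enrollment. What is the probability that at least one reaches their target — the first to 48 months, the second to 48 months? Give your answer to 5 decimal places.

p₁ = S(48)/S(24) = 31/660 = 0.046970; p₂ = S(48)/S(12) = 31/1,352 = 0.022929.
P(at least one) = 1 − (1−p₁)(1−p₂) = 1 − 0.953030 × 0.977071 = 0.068822.

0.06882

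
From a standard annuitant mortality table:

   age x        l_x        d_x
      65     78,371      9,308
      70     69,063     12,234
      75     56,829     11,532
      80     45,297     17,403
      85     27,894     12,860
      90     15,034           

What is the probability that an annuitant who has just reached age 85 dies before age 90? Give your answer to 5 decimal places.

0.46103

P(die before 90 | alive at 85) = 1 − l_90/l_85 = 1 − 15,034/27,894 = (12,860)/27,894 = 0.461031.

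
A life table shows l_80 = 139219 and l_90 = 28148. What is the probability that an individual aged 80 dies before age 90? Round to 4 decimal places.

P(die before 90 | alive at 80) = 1 − l_90/l_80 = 1 − 28148/139219 = (111071)/139219 = 0.797815.

0.7978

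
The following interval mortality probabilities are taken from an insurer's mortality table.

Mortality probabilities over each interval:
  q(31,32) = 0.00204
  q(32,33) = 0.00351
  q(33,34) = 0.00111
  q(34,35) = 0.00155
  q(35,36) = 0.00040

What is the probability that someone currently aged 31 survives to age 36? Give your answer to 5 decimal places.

Survival from 31 to 36 is the product of surviving each interval: (1 − 0.00204) × (1 − 0.00351) × (1 − 0.00111) × (1 − 0.00155) × (1 − 0.00040).
= 0.99796 × 0.99649 × 0.99889 × 0.99845 × 0.99960 = 0.991417.

0.99142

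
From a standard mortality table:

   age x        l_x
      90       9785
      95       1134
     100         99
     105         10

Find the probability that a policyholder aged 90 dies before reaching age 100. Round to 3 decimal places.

P(die before 100 | alive at 90) = 1 − l_100/l_90 = 1 − 99/9785 = (9686)/9785 = 0.989882.

0.990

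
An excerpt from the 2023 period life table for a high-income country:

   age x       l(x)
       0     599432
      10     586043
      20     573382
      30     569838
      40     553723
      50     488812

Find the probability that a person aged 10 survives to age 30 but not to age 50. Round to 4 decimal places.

0.1383

This is the probability of reaching 30 but not 50, conditional on being alive at 10: (l(30) − l(50)) / l(10).
= (569838 − 488812) / 586043 = 81026 / 586043 = 0.138259.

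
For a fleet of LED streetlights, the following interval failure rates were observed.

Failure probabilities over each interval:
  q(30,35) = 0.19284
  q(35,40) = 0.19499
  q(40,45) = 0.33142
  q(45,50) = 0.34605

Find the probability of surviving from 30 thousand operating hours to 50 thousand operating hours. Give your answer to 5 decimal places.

0.28409

Survival from 30 to 50 is the product of surviving each interval: (1 − 0.19284) × (1 − 0.19499) × (1 − 0.33142) × (1 − 0.34605).
= 0.80716 × 0.80501 × 0.66858 × 0.65395 = 0.284092.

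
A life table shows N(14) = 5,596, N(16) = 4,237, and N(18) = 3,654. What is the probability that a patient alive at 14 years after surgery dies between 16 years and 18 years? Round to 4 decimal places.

0.1042

This is the probability of reaching 16 but not 18, conditional on being alive at 14: (N(16) − N(18)) / N(14).
= (4,237 − 3,654) / 5,596 = 583 / 5,596 = 0.104182.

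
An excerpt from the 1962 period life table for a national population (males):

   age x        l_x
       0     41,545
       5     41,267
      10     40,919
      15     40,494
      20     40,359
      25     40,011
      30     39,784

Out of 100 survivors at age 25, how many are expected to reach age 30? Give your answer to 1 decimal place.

99.4

The relevant probability is 39,784/40,011 = 0.994327.
Expected number = 100 × 0.994327 = 99.4.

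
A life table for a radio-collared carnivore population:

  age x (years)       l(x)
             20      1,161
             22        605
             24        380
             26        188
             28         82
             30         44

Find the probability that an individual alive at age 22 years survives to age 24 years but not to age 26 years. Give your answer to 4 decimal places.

0.3174

This is the probability of reaching 24 but not 26, conditional on being alive at 22: (l(24) − l(26)) / l(22).
= (380 − 188) / 605 = 192 / 605 = 0.317355.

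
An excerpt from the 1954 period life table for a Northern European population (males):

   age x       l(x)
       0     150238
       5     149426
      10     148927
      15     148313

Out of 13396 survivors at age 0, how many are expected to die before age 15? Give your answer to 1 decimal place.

The relevant probability is 1 − 148313/150238 = 0.012813.
Expected number = 13396 × 0.012813 = 171.6.

171.6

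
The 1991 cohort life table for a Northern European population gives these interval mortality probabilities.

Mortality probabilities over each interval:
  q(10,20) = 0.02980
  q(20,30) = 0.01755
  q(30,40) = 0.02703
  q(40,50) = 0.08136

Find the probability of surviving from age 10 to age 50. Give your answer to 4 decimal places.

0.8520

The overall survival probability is (1 − 0.02980) × (1 − 0.01755) × (1 − 0.02703) × (1 − 0.08136).
= 0.97020 × 0.98245 × 0.97297 × 0.91864 = 0.851955.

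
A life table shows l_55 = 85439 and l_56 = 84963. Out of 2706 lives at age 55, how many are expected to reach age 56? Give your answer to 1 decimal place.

2690.9

The relevant probability is 84963/85439 = 0.994429.
Expected number = 2706 × 0.994429 = 2690.9.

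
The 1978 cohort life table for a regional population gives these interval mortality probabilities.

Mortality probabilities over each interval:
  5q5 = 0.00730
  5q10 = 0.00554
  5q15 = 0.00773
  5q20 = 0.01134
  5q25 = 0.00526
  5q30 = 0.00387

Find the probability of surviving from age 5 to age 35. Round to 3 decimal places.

30p5 = (1 − 0.00730) × (1 − 0.00554) × (1 − 0.00773) × (1 − 0.01134) × (1 − 0.00526) × (1 − 0.00387).
= 0.99270 × 0.99446 × 0.99227 × 0.98866 × 0.99474 × 0.99613 = 0.959639.

0.960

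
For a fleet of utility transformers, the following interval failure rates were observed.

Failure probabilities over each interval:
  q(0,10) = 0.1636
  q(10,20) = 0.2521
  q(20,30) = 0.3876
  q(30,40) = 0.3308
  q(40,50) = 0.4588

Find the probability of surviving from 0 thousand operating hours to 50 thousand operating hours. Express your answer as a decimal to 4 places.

0.1387

The overall survival probability is (1 − 0.1636) × (1 − 0.2521) × (1 − 0.3876) × (1 − 0.3308) × (1 − 0.4588).
= 0.8364 × 0.7479 × 0.6124 × 0.6692 × 0.5412 = 0.138742.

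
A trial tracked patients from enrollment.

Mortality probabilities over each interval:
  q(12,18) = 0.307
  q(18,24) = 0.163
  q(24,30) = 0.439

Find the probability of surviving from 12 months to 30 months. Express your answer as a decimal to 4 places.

Chaining the interval survival probabilities: (1 − 0.307) × (1 − 0.163) × (1 − 0.439).
= 0.693 × 0.837 × 0.561 = 0.325403.

0.3254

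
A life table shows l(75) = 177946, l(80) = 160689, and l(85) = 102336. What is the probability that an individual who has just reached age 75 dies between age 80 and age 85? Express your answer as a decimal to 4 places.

This is the probability of reaching 80 but not 85, conditional on being alive at 75: (l(80) − l(85)) / l(75).
= (160689 − 102336) / 177946 = 58353 / 177946 = 0.327925.

0.3279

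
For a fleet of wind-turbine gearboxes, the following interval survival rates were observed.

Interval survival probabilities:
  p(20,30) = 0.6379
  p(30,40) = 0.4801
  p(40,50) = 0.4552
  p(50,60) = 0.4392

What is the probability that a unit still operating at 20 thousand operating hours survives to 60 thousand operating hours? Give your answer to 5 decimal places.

P(survive 20→60) = 0.6379 × 0.4801 × 0.4552 × 0.4392.
= 0.061228.

0.06123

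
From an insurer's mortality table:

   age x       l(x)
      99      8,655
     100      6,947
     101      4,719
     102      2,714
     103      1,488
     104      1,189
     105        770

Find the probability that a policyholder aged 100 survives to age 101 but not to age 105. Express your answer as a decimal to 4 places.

This is the probability of reaching 101 but not 105, conditional on being alive at 100: (l(101) − l(105)) / l(100).
= (4,719 − 770) / 6,947 = 3,949 / 6,947 = 0.568447.

0.5684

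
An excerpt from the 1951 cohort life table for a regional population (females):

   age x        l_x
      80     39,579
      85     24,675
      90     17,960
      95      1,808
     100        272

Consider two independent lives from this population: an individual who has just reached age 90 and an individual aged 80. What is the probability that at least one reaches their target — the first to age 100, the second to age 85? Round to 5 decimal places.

0.62914

p₁ = l_100/l_90 = 272/17,960 = 0.015145; p₂ = l_85/l_80 = 24,675/39,579 = 0.623437.
P(at least one) = 1 − (1−p₁)(1−p₂) = 1 − 0.984855 × 0.376563 = 0.629140.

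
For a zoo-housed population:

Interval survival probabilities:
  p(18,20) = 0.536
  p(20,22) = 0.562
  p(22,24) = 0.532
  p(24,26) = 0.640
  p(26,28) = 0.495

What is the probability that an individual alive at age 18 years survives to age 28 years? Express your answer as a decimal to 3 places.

The overall survival probability is 0.536 × 0.562 × 0.532 × 0.640 × 0.495.
= 0.050769.

0.051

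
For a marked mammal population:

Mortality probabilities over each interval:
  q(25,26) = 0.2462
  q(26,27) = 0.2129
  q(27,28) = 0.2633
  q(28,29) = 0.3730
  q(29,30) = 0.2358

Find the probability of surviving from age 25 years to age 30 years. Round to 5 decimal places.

0.20944

The overall survival probability is (1 − 0.2462) × (1 − 0.2129) × (1 − 0.2633) × (1 − 0.3730) × (1 − 0.2358).
= 0.7538 × 0.7871 × 0.7367 × 0.6270 × 0.7642 = 0.209436.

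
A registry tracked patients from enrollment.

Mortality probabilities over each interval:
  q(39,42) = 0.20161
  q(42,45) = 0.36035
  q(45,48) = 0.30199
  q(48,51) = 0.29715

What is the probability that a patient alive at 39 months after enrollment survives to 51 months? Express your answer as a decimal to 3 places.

P(survive 39→51) = (1 − 0.20161) × (1 − 0.36035) × (1 − 0.30199) × (1 − 0.29715).
= 0.79839 × 0.63965 × 0.69801 × 0.70285 = 0.250543.

0.251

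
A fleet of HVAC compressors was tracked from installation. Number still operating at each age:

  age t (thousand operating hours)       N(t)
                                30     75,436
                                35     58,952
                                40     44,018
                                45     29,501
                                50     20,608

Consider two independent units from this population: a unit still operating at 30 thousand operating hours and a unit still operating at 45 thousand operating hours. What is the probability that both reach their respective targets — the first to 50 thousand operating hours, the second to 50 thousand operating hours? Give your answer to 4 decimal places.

0.1908

p₁ = N(50)/N(30) = 20,608/75,436 = 0.273185; p₂ = N(50)/N(45) = 20,608/29,501 = 0.698553.
P(both) = p₁ × p₂ = 0.273185 × 0.698553 = 0.190834.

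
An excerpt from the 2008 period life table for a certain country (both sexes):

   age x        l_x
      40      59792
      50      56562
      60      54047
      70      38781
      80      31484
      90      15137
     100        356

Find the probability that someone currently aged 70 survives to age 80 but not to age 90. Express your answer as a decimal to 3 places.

0.422

We want 10|10q70 = (l_80 − l_90)/l_70.
This is the probability of reaching 80 but not 90, conditional on being alive at 70: (l_80 − l_90) / l_70.
= (31484 − 15137) / 38781 = 16347 / 38781 = 0.421521.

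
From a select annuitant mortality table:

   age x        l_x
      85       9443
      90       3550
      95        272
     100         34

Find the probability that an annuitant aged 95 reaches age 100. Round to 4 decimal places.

0.1250

We want 5p95 = l_100/l_95.
The conditional survival probability is l_100/l_95 = 34/272 = 0.125000.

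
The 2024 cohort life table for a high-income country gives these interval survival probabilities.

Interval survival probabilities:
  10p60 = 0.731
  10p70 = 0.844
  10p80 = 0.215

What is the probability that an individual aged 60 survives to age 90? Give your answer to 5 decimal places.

30p60 = 0.731 × 0.844 × 0.215.
= 0.132647.

0.13265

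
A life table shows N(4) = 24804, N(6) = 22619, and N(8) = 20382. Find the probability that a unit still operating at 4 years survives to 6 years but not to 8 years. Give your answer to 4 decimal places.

0.0902

This is the probability of reaching 6 but not 8, conditional on being operational at 4: (N(6) − N(8)) / N(4).
= (22619 − 20382) / 24804 = 2237 / 24804 = 0.090187.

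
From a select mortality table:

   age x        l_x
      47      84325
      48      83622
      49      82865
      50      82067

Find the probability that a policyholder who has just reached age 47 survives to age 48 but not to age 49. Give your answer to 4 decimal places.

We want 1|1q47 = (l_48 − l_49)/l_47.
This is the probability of reaching 48 but not 49, conditional on being alive at 47: (l_48 − l_49) / l_47.
= (83622 − 82865) / 84325 = 757 / 84325 = 0.008977.

0.0090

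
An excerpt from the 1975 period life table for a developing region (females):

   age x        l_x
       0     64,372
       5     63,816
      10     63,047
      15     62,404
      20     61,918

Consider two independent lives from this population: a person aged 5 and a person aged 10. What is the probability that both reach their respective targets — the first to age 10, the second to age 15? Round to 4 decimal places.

0.9779

p₁ = l_10/l_5 = 63,047/63,816 = 0.987950; p₂ = l_15/l_10 = 62,404/63,047 = 0.989801.
P(both) = p₁ × p₂ = 0.987950 × 0.989801 = 0.977874.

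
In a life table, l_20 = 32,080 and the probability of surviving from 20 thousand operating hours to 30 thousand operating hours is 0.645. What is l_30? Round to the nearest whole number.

l_30 = l_20 × p = 32,080 × 0.645 = 20692.

20692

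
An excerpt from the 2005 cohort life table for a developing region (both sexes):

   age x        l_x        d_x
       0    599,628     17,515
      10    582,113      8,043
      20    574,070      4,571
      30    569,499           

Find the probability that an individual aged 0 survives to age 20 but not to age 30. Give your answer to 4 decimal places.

0.0076

We want 20|10q0 = (l_20 − l_30)/l_0.
This is the probability of reaching 20 but not 30, conditional on being alive at 0: (l_20 − l_30) / l_0.
= (574,070 − 569,499) / 599,628 = 4,571 / 599,628 = 0.007623.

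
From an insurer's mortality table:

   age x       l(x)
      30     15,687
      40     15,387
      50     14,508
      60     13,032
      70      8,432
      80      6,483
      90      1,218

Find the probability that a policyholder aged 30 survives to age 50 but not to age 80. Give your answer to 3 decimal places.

This is the probability of reaching 50 but not 80, conditional on being alive at 30: (l(50) − l(80)) / l(30).
= (14,508 − 6,483) / 15,687 = 8,025 / 15,687 = 0.511570.

0.512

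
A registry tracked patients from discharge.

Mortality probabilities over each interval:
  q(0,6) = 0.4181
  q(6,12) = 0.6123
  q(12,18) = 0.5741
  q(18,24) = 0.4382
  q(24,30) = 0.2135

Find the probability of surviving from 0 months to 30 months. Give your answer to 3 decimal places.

The overall survival probability is (1 − 0.4181) × (1 − 0.6123) × (1 − 0.5741) × (1 − 0.4382) × (1 − 0.2135).
= 0.5819 × 0.3877 × 0.4259 × 0.5618 × 0.7865 = 0.042455.

0.042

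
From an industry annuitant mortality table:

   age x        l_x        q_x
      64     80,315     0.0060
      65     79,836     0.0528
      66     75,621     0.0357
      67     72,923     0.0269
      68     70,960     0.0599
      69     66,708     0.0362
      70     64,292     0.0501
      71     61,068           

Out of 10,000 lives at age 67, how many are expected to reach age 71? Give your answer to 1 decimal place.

8374.3

The relevant probability is 61,068/72,923 = 0.837431.
Expected number = 10,000 × 0.837431 = 8374.3.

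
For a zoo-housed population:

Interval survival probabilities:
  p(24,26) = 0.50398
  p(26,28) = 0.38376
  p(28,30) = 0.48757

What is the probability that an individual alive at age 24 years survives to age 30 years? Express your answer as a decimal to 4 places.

The overall survival probability is 0.50398 × 0.38376 × 0.48757.
= 0.094300.

0.0943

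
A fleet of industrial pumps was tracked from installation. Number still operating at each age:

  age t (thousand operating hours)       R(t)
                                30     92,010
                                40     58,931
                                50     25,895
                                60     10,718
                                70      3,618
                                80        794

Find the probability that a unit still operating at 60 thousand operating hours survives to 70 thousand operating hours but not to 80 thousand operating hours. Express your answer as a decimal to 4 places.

This is the probability of reaching 70 but not 80, conditional on being operational at 60: (R(70) − R(80)) / R(60).
= (3,618 − 794) / 10,718 = 2,824 / 10,718 = 0.263482.

0.2635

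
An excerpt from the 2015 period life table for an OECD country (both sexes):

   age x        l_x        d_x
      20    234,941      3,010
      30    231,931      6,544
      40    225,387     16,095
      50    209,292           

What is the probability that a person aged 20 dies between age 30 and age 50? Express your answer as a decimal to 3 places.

0.096

We want 10|20q20 = (l_30 − l_50)/l_20.
This is the probability of reaching 30 but not 50, conditional on being alive at 20: (l_30 − l_50) / l_20.
= (231,931 − 209,292) / 234,941 = 22,639 / 234,941 = 0.096360.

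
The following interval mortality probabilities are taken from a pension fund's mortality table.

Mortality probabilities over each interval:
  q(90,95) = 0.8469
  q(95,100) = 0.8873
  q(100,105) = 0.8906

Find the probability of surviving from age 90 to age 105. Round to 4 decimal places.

0.0019

Chaining the interval survival probabilities: (1 − 0.8469) × (1 − 0.8873) × (1 − 0.8906).
= 0.1531 × 0.1127 × 0.1094 = 0.001888.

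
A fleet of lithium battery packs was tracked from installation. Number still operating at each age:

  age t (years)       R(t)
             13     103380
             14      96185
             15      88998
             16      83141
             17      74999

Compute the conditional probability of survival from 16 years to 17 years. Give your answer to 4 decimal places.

The conditional survival probability is R(17)/R(16) = 74999/83141 = 0.902070.

0.9021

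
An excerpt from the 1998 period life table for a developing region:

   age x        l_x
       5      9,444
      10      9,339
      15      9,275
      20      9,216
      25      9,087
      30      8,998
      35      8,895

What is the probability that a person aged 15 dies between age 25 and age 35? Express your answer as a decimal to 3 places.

We want 10|10q15 = (l_25 − l_35)/l_15.
This is the probability of reaching 25 but not 35, conditional on being alive at 15: (l_25 − l_35) / l_15.
= (9,087 − 8,895) / 9,275 = 192 / 9,275 = 0.020701.

0.021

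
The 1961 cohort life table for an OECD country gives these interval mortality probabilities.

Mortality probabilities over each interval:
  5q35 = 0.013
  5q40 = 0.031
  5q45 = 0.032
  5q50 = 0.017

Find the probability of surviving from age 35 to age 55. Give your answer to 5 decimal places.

0.91006

The overall survival probability is (1 − 0.013) × (1 − 0.031) × (1 − 0.032) × (1 − 0.017).
= 0.987 × 0.969 × 0.968 × 0.983 = 0.910060.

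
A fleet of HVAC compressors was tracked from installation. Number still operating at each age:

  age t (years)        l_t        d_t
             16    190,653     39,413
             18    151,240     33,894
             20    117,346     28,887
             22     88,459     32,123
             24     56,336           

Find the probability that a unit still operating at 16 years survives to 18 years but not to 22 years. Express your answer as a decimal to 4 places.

0.3293

This is the probability of reaching 18 but not 22, conditional on being operational at 16: (l_18 − l_22) / l_16.
= (151,240 − 88,459) / 190,653 = 62,781 / 190,653 = 0.329295.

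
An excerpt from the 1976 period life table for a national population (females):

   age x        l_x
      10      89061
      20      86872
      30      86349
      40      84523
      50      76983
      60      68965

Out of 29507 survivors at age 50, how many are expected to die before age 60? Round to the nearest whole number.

The relevant probability is 1 − 68965/76983 = 0.104153.
Expected number = 29507 × 0.104153 = 3073.

3073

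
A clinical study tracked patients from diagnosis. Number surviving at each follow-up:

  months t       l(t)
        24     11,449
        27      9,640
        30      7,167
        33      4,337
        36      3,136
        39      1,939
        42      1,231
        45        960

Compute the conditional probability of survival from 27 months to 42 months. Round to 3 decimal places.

0.128

The conditional survival probability is l(42)/l(27) = 1,231/9,640 = 0.127697.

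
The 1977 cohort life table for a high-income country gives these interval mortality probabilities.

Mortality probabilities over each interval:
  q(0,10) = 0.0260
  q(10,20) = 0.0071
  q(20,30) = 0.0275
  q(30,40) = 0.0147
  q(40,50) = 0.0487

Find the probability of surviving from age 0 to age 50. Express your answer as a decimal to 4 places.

P(survive 0→50) = (1 − 0.0260) × (1 − 0.0071) × (1 − 0.0275) × (1 − 0.0147) × (1 − 0.0487).
= 0.9740 × 0.9929 × 0.9725 × 0.9853 × 0.9513 = 0.881536.

0.8815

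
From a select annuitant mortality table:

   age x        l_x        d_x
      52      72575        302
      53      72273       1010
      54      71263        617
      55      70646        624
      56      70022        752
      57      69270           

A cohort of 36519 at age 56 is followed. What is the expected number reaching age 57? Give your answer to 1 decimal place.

36126.8

The relevant probability is 69270/70022 = 0.989261.
Expected number = 36519 × 0.989261 = 36126.8.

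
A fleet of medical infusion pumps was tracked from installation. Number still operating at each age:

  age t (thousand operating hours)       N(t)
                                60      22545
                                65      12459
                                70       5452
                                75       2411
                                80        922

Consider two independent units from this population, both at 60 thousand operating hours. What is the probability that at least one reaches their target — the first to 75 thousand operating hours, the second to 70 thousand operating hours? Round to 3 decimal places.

p₁ = N(75)/N(60) = 2411/22545 = 0.106942; p₂ = N(70)/N(60) = 5452/22545 = 0.241827.
P(at least one) = 1 − (1−p₁)(1−p₂) = 1 − 0.893058 × 0.758173 = 0.322908.

0.323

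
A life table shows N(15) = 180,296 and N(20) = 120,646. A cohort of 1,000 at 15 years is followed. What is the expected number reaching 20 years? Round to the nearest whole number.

669

The relevant probability is 120,646/180,296 = 0.669155.
Expected number = 1,000 × 0.669155 = 669.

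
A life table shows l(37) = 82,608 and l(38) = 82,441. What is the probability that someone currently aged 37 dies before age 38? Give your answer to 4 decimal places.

P(die before 38 | alive at 37) = 1 − l(38)/l(37) = 1 − 82,441/82,608 = (167)/82,608 = 0.002022.

0.0020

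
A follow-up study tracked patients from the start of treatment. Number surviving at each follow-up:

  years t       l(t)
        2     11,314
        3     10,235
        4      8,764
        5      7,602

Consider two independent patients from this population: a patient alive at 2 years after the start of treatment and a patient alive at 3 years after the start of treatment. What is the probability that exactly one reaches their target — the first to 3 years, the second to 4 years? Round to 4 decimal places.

p₁ = l(3)/l(2) = 10,235/11,314 = 0.904631; p₂ = l(4)/l(3) = 8,764/10,235 = 0.856277.
P(exactly one) = p₁(1−p₂) + (1−p₁)p₂ = 0.130016 + 0.081662 = 0.211679.

0.2117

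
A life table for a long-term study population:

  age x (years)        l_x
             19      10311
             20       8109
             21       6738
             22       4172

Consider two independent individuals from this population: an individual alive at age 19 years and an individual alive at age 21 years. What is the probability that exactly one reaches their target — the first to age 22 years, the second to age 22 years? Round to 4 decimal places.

0.5227

p₁ = l_22/l_19 = 4172/10311 = 0.404616; p₂ = l_22/l_21 = 4172/6738 = 0.619175.
P(exactly one) = p₁(1−p₂) + (1−p₁)p₂ = 0.154088 + 0.368647 = 0.522735.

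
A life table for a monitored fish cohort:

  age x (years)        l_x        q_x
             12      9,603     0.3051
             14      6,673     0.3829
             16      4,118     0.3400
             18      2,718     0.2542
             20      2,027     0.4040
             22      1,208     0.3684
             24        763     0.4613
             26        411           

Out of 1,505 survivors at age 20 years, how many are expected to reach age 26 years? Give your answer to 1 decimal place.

305.2

The relevant probability is 411/2,027 = 0.202763.
Expected number = 1,505 × 0.202763 = 305.2.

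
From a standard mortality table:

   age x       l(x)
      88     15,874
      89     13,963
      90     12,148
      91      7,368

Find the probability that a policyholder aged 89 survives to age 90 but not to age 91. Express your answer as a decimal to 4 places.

0.3423

This is the probability of reaching 90 but not 91, conditional on being alive at 89: (l(90) − l(91)) / l(89).
= (12,148 − 7,368) / 13,963 = 4,780 / 13,963 = 0.342333.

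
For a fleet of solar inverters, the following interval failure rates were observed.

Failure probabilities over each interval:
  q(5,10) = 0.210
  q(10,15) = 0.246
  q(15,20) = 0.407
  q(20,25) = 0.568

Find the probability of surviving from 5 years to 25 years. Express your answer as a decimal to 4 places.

Chaining the interval survival probabilities: (1 − 0.210) × (1 − 0.246) × (1 − 0.407) × (1 − 0.568).
= 0.790 × 0.754 × 0.593 × 0.432 = 0.152594.

0.1526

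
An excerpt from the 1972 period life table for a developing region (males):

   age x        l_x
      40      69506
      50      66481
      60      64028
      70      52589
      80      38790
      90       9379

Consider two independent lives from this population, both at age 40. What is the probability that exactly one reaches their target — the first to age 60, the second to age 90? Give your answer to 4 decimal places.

p₁ = l_60/l_40 = 64028/69506 = 0.921187; p₂ = l_90/l_40 = 9379/69506 = 0.134938.
P(exactly one) = p₁(1−p₂) + (1−p₁)p₂ = 0.796884 + 0.010635 = 0.807519.

0.8075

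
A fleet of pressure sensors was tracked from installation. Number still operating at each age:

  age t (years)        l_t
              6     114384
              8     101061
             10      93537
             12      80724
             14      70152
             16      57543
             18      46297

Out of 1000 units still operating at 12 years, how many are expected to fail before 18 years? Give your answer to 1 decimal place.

The relevant probability is 1 − 46297/80724 = 0.426478.
Expected number = 1000 × 0.426478 = 426.5.

426.5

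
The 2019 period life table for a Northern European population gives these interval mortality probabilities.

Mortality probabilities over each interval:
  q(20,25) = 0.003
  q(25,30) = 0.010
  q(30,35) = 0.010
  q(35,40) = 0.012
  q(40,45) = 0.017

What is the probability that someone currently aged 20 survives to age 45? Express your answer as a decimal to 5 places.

0.94902

P(survive 20→45) = (1 − 0.003) × (1 − 0.010) × (1 − 0.010) × (1 − 0.012) × (1 − 0.017).
= 0.997 × 0.990 × 0.990 × 0.988 × 0.983 = 0.949021.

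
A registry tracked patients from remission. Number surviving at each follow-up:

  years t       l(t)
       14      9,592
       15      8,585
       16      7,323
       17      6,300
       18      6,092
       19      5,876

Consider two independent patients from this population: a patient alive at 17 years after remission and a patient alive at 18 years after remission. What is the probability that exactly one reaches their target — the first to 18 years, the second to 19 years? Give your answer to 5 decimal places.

p₁ = l(18)/l(17) = 6,092/6,300 = 0.966984; p₂ = l(19)/l(18) = 5,876/6,092 = 0.964544.
P(exactly one) = p₁(1−p₂) + (1−p₁)p₂ = 0.034285 + 0.031845 = 0.066131.

0.06613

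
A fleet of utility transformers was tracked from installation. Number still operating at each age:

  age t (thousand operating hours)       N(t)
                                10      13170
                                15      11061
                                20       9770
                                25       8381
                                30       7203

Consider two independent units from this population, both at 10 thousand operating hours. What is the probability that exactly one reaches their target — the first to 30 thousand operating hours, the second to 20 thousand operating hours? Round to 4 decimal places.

0.4773

p₁ = N(30)/N(10) = 7203/13170 = 0.546925; p₂ = N(20)/N(10) = 9770/13170 = 0.741838.
P(exactly one) = p₁(1−p₂) + (1−p₁)p₂ = 0.141195 + 0.336108 = 0.477304.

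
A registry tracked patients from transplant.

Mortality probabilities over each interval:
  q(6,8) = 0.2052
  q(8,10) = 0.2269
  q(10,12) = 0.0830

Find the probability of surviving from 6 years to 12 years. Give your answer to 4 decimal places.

0.5635

Chaining the interval survival probabilities: (1 − 0.2052) × (1 − 0.2269) × (1 − 0.0830).
= 0.7948 × 0.7731 × 0.9170 = 0.563460.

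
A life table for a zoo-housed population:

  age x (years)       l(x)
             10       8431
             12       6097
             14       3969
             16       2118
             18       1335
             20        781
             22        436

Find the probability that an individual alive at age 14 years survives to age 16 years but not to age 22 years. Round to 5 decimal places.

0.42378

This is the probability of reaching 16 but not 22, conditional on being alive at 14: (l(16) − l(22)) / l(14).
= (2118 − 436) / 3969 = 1682 / 3969 = 0.423784.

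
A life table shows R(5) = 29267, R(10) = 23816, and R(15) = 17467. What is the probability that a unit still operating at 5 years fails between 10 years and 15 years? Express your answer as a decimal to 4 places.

0.2169

This is the probability of reaching 10 but not 15, conditional on being operational at 5: (R(10) − R(15)) / R(5).
= (23816 − 17467) / 29267 = 6349 / 29267 = 0.216934.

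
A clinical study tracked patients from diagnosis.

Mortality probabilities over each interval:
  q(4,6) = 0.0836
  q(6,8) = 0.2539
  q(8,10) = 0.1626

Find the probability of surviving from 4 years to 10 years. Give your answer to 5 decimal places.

0.57255

Survival from 4 to 10 is the product of surviving each interval: (1 − 0.0836) × (1 − 0.2539) × (1 − 0.1626).
= 0.9164 × 0.7461 × 0.8374 = 0.572552.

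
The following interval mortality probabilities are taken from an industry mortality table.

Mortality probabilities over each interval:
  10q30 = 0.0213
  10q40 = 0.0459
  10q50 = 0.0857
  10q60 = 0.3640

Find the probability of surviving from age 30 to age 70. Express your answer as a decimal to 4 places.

Survival from 30 to 70 is the product of surviving each interval: (1 − 0.0213) × (1 − 0.0459) × (1 − 0.0857) × (1 − 0.3640).
= 0.9787 × 0.9541 × 0.9143 × 0.6360 = 0.542987.

0.5430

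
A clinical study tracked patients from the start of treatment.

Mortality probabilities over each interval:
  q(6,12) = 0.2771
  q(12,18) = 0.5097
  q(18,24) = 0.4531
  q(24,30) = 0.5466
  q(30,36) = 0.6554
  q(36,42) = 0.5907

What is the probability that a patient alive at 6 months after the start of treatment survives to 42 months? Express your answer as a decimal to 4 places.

0.0124

Survival from 6 to 42 is the product of surviving each interval: (1 − 0.2771) × (1 − 0.5097) × (1 − 0.4531) × (1 − 0.5466) × (1 − 0.6554) × (1 − 0.5907).
= 0.7229 × 0.4903 × 0.5469 × 0.4534 × 0.3446 × 0.4093 = 0.012396.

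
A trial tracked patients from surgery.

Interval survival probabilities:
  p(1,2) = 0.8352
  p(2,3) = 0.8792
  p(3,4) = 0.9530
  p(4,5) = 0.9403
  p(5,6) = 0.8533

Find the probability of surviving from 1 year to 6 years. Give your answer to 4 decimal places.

Survival from 1 to 6 is the product of surviving each interval: 0.8352 × 0.8792 × 0.9530 × 0.9403 × 0.8533.
= 0.561486.

0.5615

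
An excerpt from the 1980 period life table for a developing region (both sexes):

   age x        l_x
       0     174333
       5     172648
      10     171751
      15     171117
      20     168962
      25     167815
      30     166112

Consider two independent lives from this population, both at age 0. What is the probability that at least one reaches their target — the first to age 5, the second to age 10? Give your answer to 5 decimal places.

p₁ = l_5/l_0 = 172648/174333 = 0.990335; p₂ = l_10/l_0 = 171751/174333 = 0.985189.
P(at least one) = 1 − (1−p₁)(1−p₂) = 1 − 0.009665 × 0.014811 = 0.999857.

0.99986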